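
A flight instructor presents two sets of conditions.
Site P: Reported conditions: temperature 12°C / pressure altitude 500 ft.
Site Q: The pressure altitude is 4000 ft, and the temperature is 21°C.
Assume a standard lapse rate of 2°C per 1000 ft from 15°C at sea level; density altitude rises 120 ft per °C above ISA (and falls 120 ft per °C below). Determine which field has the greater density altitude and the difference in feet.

Site P: ISA temp = 14°C, deviation -2°C, DA = 500 + 120 × (-2) = 260 ft.
Site Q: ISA temp = 7°C, deviation +14°C, DA = 4000 + 120 × 14 = 5680 ft.
Site Q is higher by 5680 − 260 = 5420 ft.

Site Q by 5420 ft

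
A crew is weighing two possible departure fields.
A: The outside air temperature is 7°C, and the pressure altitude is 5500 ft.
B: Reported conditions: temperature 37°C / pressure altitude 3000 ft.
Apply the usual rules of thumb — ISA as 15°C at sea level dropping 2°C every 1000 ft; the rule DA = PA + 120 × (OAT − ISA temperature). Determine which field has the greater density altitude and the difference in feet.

B by 500 ft

A: ISA temp = 4°C, deviation +3°C, DA = 5500 + 120 × 3 = 5860 ft.
B: ISA temp = 9°C, deviation +28°C, DA = 3000 + 120 × 28 = 6360 ft.
B is higher by 6360 − 5860 = 500 ft.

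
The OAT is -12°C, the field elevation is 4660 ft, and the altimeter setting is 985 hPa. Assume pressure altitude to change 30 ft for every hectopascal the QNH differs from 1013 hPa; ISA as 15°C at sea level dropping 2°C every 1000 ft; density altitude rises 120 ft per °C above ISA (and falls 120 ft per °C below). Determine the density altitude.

Pressure altitude = 4660 + (1013 − 985) × 30 = 4660 + (+840) = 5500 ft.
ISA temperature at 5500 ft = 15 − 2 × (5500/1000) = 4°C.
ISA deviation = -12 − 4 = -16°C.
Density altitude = 5500 + 120 × (-16) = 3580 ft.

3580 ft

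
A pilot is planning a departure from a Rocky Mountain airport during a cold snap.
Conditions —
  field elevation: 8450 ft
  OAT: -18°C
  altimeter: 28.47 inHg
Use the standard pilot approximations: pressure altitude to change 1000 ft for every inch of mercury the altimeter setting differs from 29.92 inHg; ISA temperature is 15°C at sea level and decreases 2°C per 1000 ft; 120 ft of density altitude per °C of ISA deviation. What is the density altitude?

8316 ft

Pressure altitude = 8450 + (29.92 − 28.47) × 1000 = 8450 + (+1450) = 9900 ft.
ISA temperature at 9900 ft = 15 − 2 × (9900/1000) = -4.8°C.
ISA deviation = -18 − (-4.8) = -13.2°C.
Density altitude = 9900 + 120 × (-13.2) = 8316 ft.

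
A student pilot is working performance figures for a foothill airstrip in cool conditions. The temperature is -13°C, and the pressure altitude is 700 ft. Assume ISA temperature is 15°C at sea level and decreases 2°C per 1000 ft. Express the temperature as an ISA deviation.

ISA-26.6°C

ISA temperature at 700 ft = 15 − 2 × (700/1000) = 13.6°C.
Deviation = OAT − ISA = -13 − 13.6 = -26.6°C.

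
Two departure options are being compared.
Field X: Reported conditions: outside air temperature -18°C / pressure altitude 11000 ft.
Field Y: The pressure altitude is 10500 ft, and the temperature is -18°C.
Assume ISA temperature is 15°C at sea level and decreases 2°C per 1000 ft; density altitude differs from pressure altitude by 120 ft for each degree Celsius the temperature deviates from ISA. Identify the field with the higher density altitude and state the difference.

Field X by 620 ft

Field X: ISA temp = -7°C, deviation -11°C, DA = 11000 + 120 × (-11) = 9680 ft.
Field Y: ISA temp = -6°C, deviation -12°C, DA = 10500 + 120 × (-12) = 9060 ft.
Field X is higher by 9680 − 9060 = 620 ft.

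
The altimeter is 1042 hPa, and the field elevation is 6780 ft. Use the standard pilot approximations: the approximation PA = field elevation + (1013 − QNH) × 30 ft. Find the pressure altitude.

5910 ft

Pressure correction = (1013 − 1042) × 30 = -870 ft.
Pressure altitude = 6780 + (-870) = 5910 ft.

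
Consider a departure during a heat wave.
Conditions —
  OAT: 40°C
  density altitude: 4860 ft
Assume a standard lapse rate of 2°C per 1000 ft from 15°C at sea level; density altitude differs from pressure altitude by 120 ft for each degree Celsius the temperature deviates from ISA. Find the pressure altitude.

1500 ft

DA = PA + 120 × (OAT − (15 − 2·PA/1000)) = PA + 120·OAT − 1800 + 0.24·PA = 1.24·PA + 120·OAT − 1800.
So 1.24·PA = 4860 − 120 × 40 + 1800 = 1860.
PA = 1860 / 1.24 = 1500 ft.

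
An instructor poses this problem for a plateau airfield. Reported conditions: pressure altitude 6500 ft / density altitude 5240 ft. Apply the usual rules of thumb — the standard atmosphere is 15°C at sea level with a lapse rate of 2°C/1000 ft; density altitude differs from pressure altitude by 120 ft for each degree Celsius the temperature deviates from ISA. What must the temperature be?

-8.5°C

Density altitude − pressure altitude = 5240 − 6500 = -1260 ft.
At 120 ft/°C that is an ISA deviation of -1260/120 = -10.5°C.
ISA temperature at 6500 ft = 15 − 2 × (6500/1000) = 2°C.
OAT = ISA + deviation = 2 + (-10.5) = -8.5°C.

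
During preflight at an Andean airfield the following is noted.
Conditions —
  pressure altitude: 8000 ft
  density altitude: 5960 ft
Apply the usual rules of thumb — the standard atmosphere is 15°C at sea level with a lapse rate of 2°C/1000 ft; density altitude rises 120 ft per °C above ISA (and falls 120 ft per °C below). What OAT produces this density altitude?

Density altitude − pressure altitude = 5960 − 8000 = -2040 ft.
At 120 ft/°C that is an ISA deviation of -2040/120 = -17°C.
ISA temperature at 8000 ft = 15 − 2 × (8000/1000) = -1°C.
OAT = ISA + deviation = -1 + (-17) = -18°C.

-18°C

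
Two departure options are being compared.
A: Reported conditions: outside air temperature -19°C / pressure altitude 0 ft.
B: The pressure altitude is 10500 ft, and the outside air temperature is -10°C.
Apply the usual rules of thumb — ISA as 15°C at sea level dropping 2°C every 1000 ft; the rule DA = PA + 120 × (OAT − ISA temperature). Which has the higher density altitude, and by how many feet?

A: ISA temp = 15°C, deviation -34°C, DA = 0 + 120 × (-34) = -4080 ft.
B: ISA temp = -6°C, deviation -4°C, DA = 10500 + 120 × (-4) = 10020 ft.
B is higher by 10020 − (-4080) = 14100 ft.

B by 14100 ft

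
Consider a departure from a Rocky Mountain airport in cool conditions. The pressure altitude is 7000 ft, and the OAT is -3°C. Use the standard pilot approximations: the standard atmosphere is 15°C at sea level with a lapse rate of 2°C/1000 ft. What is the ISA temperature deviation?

ISA temperature at 7000 ft = 15 − 2 × (7000/1000) = 1°C.
Deviation = OAT − ISA = -3 − 1 = -4°C.

ISA-4°C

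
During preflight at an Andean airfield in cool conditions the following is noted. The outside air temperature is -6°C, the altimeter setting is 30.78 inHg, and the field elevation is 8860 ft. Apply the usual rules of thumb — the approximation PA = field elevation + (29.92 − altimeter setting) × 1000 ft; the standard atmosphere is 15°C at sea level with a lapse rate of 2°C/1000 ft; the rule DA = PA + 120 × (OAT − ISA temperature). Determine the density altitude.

7400 ft

Pressure altitude = 8860 + (29.92 − 30.78) × 1000 = 8860 + (-860) = 8000 ft.
ISA temperature at 8000 ft = 15 − 2 × (8000/1000) = -1°C.
ISA deviation = -6 − (-1) = -5°C.
Density altitude = 8000 + 120 × (-5) = 7400 ft.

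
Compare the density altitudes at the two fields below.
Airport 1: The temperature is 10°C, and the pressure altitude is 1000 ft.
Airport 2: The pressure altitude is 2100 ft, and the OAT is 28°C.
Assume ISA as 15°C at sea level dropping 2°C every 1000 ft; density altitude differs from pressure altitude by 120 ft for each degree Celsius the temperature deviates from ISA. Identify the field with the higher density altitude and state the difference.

Airport 1: ISA temp = 13°C, deviation -3°C, DA = 1000 + 120 × (-3) = 640 ft.
Airport 2: ISA temp = 10.8°C, deviation +17.2°C, DA = 2100 + 120 × 17.2 = 4164 ft.
Airport 2 is higher by 4164 − 640 = 3524 ft.

Airport 2 by 3524 ft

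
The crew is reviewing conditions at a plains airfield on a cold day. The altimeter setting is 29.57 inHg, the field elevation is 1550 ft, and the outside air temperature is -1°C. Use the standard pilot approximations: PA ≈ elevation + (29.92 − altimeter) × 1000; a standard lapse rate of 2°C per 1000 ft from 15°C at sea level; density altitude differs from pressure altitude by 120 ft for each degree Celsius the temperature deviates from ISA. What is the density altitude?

436 ft

Pressure altitude = 1550 + (29.92 − 29.57) × 1000 = 1550 + (+350) = 1900 ft.
ISA temperature at 1900 ft = 15 − 2 × (1900/1000) = 11.2°C.
ISA deviation = -1 − 11.2 = -12.2°C.
Density altitude = 1900 + 120 × (-12.2) = 436 ft.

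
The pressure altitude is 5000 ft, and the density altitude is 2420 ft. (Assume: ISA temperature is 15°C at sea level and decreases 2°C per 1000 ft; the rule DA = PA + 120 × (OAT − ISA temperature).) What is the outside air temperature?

-16.5°C

Density altitude − pressure altitude = 2420 − 5000 = -2580 ft.
At 120 ft/°C that is an ISA deviation of -2580/120 = -21.5°C.
ISA temperature at 5000 ft = 15 − 2 × (5000/1000) = 5°C.
OAT = ISA + deviation = 5 + (-21.5) = -16.5°C.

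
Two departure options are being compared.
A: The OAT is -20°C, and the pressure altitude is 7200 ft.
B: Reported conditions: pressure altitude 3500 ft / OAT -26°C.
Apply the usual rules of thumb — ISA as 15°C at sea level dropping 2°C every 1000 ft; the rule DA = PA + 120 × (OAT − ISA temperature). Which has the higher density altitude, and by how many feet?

A by 5308 ft

A: ISA temp = 0.6°C, deviation -20.6°C, DA = 7200 + 120 × (-20.6) = 4728 ft.
B: ISA temp = 8°C, deviation -34°C, DA = 3500 + 120 × (-34) = -580 ft.
A is higher by 4728 − (-580) = 5308 ft.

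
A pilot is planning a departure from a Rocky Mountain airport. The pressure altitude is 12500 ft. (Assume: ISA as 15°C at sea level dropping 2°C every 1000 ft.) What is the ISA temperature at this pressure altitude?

ISA temperature = 15 − 2 × (12500/1000) = 15 − 25 = -10°C.

-10°C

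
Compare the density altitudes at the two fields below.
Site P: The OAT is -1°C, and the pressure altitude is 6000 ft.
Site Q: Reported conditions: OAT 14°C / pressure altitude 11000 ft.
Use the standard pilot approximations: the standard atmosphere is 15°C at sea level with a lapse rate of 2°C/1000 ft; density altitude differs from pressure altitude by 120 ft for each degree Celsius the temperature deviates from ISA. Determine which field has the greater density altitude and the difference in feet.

Site Q by 8000 ft

Site P: ISA temp = 3°C, deviation -4°C, DA = 6000 + 120 × (-4) = 5520 ft.
Site Q: ISA temp = -7°C, deviation +21°C, DA = 11000 + 120 × 21 = 13520 ft.
Site Q is higher by 13520 − 5520 = 8000 ft.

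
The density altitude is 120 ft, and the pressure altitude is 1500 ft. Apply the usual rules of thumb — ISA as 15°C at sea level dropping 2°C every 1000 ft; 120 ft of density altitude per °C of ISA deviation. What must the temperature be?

Density altitude − pressure altitude = 120 − 1500 = -1380 ft.
At 120 ft/°C that is an ISA deviation of -1380/120 = -11.5°C.
ISA temperature at 1500 ft = 15 − 2 × (1500/1000) = 12°C.
OAT = ISA + deviation = 12 + (-11.5) = 0.5°C.

0.5°C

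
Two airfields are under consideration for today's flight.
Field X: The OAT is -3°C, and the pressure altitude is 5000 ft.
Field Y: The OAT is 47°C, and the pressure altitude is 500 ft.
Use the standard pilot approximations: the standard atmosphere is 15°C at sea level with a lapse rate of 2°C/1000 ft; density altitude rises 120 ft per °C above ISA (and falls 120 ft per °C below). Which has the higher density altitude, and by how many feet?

Field X: ISA temp = 5°C, deviation -8°C, DA = 5000 + 120 × (-8) = 4040 ft.
Field Y: ISA temp = 14°C, deviation +33°C, DA = 500 + 120 × 33 = 4460 ft.
Field Y is higher by 4460 − 4040 = 420 ft.

Field Y by 420 ft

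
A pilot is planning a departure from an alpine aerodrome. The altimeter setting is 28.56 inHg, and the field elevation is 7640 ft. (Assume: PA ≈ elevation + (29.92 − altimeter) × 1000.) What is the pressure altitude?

9000 ft

Pressure correction = (29.92 − 28.56) × 1000 = +1360 ft.
Pressure altitude = 7640 + (+1360) = 9000 ft.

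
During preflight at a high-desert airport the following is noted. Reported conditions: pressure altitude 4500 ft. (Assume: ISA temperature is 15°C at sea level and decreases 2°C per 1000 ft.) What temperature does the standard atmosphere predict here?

ISA temperature = 15 − 2 × (4500/1000) = 15 − 9 = 6°C.

6°C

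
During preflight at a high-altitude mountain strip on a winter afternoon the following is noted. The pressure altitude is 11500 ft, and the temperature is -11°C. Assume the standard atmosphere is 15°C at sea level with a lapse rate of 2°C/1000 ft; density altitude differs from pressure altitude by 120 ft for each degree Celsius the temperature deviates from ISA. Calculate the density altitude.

ISA temperature at 11500 ft = 15 − 2 × (11500/1000) = -8°C.
ISA deviation = -11 − (-8) = -3°C.
Density altitude = 11500 + 120 × (-3) = 11500 + (-360) = 11140 ft.

11140 ft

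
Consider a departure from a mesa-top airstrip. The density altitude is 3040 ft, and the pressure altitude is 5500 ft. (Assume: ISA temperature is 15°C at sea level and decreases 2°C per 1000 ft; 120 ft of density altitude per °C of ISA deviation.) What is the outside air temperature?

-16.5°C

Density altitude − pressure altitude = 3040 − 5500 = -2460 ft.
At 120 ft/°C that is an ISA deviation of -2460/120 = -20.5°C.
ISA temperature at 5500 ft = 15 − 2 × (5500/1000) = 4°C.
OAT = ISA + deviation = 4 + (-20.5) = -16.5°C.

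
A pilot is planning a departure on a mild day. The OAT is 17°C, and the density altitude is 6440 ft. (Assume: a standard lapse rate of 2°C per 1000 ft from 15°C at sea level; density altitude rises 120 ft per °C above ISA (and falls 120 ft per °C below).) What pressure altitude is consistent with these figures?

5000 ft

DA = PA + 120 × (OAT − (15 − 2·PA/1000)) = PA + 120·OAT − 1800 + 0.24·PA = 1.24·PA + 120·OAT − 1800.
So 1.24·PA = 6440 − 120 × 17 + 1800 = 6200.
PA = 6200 / 1.24 = 5000 ft.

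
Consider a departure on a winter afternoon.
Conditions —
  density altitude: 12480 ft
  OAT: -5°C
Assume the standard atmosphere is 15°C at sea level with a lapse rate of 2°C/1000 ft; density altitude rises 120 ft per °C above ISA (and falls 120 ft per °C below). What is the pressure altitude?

DA = PA + 120 × (OAT − (15 − 2·PA/1000)) = PA + 120·OAT − 1800 + 0.24·PA = 1.24·PA + 120·OAT − 1800.
So 1.24·PA = 12480 − 120 × (-5) + 1800 = 14880.
PA = 14880 / 1.24 = 12000 ft.

12000 ft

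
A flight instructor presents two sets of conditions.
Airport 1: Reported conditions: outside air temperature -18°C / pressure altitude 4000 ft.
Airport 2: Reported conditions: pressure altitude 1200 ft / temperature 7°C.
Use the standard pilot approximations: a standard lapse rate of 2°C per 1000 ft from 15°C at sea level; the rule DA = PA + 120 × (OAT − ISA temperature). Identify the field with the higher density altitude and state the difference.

Airport 1: ISA temp = 7°C, deviation -25°C, DA = 4000 + 120 × (-25) = 1000 ft.
Airport 2: ISA temp = 12.6°C, deviation -5.6°C, DA = 1200 + 120 × (-5.6) = 528 ft.
Airport 1 is higher by 1000 − 528 = 472 ft.

Airport 1 by 472 ft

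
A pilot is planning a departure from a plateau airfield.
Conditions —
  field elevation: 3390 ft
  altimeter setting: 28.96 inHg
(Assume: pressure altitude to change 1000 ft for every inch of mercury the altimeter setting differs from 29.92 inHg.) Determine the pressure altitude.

Pressure correction = (29.92 − 28.96) × 1000 = +960 ft.
Pressure altitude = 3390 + (+960) = 4350 ft.

4350 ft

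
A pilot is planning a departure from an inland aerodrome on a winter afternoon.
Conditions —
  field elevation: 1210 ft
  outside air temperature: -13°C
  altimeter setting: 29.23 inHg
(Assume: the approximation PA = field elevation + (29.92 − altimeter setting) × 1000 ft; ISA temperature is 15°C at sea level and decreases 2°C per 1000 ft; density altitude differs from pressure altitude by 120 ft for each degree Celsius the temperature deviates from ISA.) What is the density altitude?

-1004 ft

Pressure altitude = 1210 + (29.92 − 29.23) × 1000 = 1210 + (+690) = 1900 ft.
ISA temperature at 1900 ft = 15 − 2 × (1900/1000) = 11.2°C.
ISA deviation = -13 − 11.2 = -24.2°C.
Density altitude = 1900 + 120 × (-24.2) = -1004 ft.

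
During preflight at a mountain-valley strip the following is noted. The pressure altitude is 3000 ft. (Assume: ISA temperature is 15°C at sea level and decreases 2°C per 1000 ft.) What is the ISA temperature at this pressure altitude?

9°C

ISA temperature = 15 − 2 × (3000/1000) = 15 − 6 = 9°C.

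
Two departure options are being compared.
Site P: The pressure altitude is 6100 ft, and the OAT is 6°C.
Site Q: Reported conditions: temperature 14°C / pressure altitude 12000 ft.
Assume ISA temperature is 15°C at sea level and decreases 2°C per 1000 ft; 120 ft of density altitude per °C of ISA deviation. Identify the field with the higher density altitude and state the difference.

Site P: ISA temp = 2.8°C, deviation +3.2°C, DA = 6100 + 120 × 3.2 = 6484 ft.
Site Q: ISA temp = -9°C, deviation +23°C, DA = 12000 + 120 × 23 = 14760 ft.
Site Q is higher by 14760 − 6484 = 8276 ft.

Site Q by 8276 ft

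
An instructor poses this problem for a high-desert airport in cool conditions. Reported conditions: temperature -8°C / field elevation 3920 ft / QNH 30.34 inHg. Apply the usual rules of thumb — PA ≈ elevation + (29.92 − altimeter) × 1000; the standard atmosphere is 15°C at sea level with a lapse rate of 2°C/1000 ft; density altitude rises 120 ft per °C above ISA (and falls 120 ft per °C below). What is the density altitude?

1580 ft

Pressure altitude = 3920 + (29.92 − 30.34) × 1000 = 3920 + (-420) = 3500 ft.
ISA temperature at 3500 ft = 15 − 2 × (3500/1000) = 8°C.
ISA deviation = -8 − 8 = -16°C.
Density altitude = 3500 + 120 × (-16) = 1580 ft.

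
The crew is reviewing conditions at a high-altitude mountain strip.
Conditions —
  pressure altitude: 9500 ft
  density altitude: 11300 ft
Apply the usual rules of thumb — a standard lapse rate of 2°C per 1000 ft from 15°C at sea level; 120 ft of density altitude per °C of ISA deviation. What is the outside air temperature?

Density altitude − pressure altitude = 11300 − 9500 = +1800 ft.
At 120 ft/°C that is an ISA deviation of 1800/120 = +15°C.
ISA temperature at 9500 ft = 15 − 2 × (9500/1000) = -4°C.
OAT = ISA + deviation = -4 + (+15) = 11°C.

11°C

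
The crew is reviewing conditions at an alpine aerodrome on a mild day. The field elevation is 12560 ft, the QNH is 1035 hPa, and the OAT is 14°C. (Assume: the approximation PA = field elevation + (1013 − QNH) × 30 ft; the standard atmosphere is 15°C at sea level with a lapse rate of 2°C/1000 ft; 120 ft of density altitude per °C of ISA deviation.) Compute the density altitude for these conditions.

Pressure altitude = 12560 + (1013 − 1035) × 30 = 12560 + (-660) = 11900 ft.
ISA temperature at 11900 ft = 15 − 2 × (11900/1000) = -8.8°C.
ISA deviation = 14 − (-8.8) = +22.8°C.
Density altitude = 11900 + 120 × (22.8) = 14636 ft.

14636 ft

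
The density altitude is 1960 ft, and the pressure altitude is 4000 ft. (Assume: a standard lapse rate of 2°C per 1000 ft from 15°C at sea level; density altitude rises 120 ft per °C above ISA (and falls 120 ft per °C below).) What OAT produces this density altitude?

-10°C

Density altitude − pressure altitude = 1960 − 4000 = -2040 ft.
At 120 ft/°C that is an ISA deviation of -2040/120 = -17°C.
ISA temperature at 4000 ft = 15 − 2 × (4000/1000) = 7°C.
OAT = ISA + deviation = 7 + (-17) = -10°C.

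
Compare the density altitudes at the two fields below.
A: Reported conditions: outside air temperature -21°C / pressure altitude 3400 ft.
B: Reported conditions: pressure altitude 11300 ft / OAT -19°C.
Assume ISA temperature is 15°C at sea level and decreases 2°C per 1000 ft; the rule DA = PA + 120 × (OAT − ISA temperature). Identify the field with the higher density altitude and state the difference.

B by 10036 ft

A: ISA temp = 8.2°C, deviation -29.2°C, DA = 3400 + 120 × (-29.2) = -104 ft.
B: ISA temp = -7.6°C, deviation -11.4°C, DA = 11300 + 120 × (-11.4) = 9932 ft.
B is higher by 9932 − (-104) = 10036 ft.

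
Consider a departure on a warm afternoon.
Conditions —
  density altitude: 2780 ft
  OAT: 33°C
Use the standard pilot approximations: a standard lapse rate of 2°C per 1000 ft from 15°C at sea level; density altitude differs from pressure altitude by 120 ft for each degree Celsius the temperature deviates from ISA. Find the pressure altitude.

500 ft

DA = PA + 120 × (OAT − (15 − 2·PA/1000)) = PA + 120·OAT − 1800 + 0.24·PA = 1.24·PA + 120·OAT − 1800.
So 1.24·PA = 2780 − 120 × 33 + 1800 = 620.
PA = 620 / 1.24 = 500 ft.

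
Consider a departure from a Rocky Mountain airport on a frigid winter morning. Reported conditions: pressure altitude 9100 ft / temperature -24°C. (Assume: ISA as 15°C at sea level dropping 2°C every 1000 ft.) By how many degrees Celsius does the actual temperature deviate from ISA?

ISA temperature at 9100 ft = 15 − 2 × (9100/1000) = -3.2°C.
Deviation = OAT − ISA = -24 − (-3.2) = -20.8°C.

ISA-20.8°C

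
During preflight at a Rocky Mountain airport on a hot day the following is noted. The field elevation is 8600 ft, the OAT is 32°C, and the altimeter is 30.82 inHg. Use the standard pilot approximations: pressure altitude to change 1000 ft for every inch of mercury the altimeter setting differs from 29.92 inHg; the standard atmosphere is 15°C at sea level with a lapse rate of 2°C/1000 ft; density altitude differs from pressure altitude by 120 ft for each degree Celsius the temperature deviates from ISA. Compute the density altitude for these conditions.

11588 ft

Pressure altitude = 8600 + (29.92 − 30.82) × 1000 = 8600 + (-900) = 7700 ft.
ISA temperature at 7700 ft = 15 − 2 × (7700/1000) = -0.4°C.
ISA deviation = 32 − (-0.4) = +32.4°C.
Density altitude = 7700 + 120 × (32.4) = 11588 ft.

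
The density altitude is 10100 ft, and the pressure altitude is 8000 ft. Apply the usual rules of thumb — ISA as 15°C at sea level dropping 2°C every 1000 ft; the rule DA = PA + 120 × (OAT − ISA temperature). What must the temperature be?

Density altitude − pressure altitude = 10100 − 8000 = +2100 ft.
At 120 ft/°C that is an ISA deviation of 2100/120 = +17.5°C.
ISA temperature at 8000 ft = 15 − 2 × (8000/1000) = -1°C.
OAT = ISA + deviation = -1 + (+17.5) = 16.5°C.

16.5°C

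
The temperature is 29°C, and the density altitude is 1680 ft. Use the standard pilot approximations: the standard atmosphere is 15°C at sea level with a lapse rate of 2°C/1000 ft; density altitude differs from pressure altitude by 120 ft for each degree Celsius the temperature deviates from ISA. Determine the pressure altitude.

DA = PA + 120 × (OAT − (15 − 2·PA/1000)) = PA + 120·OAT − 1800 + 0.24·PA = 1.24·PA + 120·OAT − 1800.
So 1.24·PA = 1680 − 120 × 29 + 1800 = 0.
PA = 0 / 1.24 = 0 ft.

0 ft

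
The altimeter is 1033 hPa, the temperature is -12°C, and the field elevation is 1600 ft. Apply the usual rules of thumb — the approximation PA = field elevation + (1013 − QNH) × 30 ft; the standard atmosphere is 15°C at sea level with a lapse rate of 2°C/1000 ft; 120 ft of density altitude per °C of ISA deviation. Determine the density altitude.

-2000 ft

Pressure altitude = 1600 + (1013 − 1033) × 30 = 1600 + (-600) = 1000 ft.
ISA temperature at 1000 ft = 15 − 2 × (1000/1000) = 13°C.
ISA deviation = -12 − 13 = -25°C.
Density altitude = 1000 + 120 × (-25) = -2000 ft.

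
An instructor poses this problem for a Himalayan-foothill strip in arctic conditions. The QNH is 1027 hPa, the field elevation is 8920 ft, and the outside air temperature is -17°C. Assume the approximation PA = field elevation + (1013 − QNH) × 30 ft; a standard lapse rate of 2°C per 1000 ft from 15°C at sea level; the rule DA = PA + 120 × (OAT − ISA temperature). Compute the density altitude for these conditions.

Pressure altitude = 8920 + (1013 − 1027) × 30 = 8920 + (-420) = 8500 ft.
ISA temperature at 8500 ft = 15 − 2 × (8500/1000) = -2°C.
ISA deviation = -17 − (-2) = -15°C.
Density altitude = 8500 + 120 × (-15) = 6700 ft.

6700 ft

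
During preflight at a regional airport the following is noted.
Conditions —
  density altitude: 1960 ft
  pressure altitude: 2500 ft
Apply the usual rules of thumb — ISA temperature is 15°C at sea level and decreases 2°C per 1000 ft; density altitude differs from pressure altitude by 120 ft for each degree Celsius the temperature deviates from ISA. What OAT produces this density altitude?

5.5°C

Density altitude − pressure altitude = 1960 − 2500 = -540 ft.
At 120 ft/°C that is an ISA deviation of -540/120 = -4.5°C.
ISA temperature at 2500 ft = 15 − 2 × (2500/1000) = 10°C.
OAT = ISA + deviation = 10 + (-4.5) = 5.5°C.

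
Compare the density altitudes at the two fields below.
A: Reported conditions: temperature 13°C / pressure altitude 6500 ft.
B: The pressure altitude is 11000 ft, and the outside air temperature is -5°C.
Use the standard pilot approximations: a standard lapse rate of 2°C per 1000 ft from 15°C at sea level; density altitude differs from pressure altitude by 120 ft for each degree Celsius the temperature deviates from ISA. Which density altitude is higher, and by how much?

B by 3420 ft

A: ISA temp = 2°C, deviation +11°C, DA = 6500 + 120 × 11 = 7820 ft.
B: ISA temp = -7°C, deviation +2°C, DA = 11000 + 120 × 2 = 11240 ft.
B is higher by 11240 − 7820 = 3420 ft.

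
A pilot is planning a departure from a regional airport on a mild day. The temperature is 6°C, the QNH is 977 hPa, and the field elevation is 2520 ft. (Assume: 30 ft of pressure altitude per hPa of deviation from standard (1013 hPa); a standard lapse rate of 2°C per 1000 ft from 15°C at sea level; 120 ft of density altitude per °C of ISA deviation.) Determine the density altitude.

Pressure altitude = 2520 + (1013 − 977) × 30 = 2520 + (+1080) = 3600 ft.
ISA temperature at 3600 ft = 15 − 2 × (3600/1000) = 7.8°C.
ISA deviation = 6 − 7.8 = -1.8°C.
Density altitude = 3600 + 120 × (-1.8) = 3384 ft.

3384 ft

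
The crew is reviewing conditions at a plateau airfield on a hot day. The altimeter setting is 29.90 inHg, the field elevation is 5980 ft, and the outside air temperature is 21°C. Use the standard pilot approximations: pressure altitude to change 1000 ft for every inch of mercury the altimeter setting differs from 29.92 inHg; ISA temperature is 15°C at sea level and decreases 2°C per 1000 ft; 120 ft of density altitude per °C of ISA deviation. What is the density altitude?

8160 ft

Pressure altitude = 5980 + (29.92 − 29.90) × 1000 = 5980 + (+20) = 6000 ft.
ISA temperature at 6000 ft = 15 − 2 × (6000/1000) = 3°C.
ISA deviation = 21 − 3 = +18°C.
Density altitude = 6000 + 120 × (18) = 8160 ft.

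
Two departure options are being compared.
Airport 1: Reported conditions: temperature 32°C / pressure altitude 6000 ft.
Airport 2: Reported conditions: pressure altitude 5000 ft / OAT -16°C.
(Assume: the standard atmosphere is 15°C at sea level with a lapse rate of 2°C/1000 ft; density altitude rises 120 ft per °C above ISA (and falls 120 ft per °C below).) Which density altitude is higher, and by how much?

Airport 1 by 7000 ft

Airport 1: ISA temp = 3°C, deviation +29°C, DA = 6000 + 120 × 29 = 9480 ft.
Airport 2: ISA temp = 5°C, deviation -21°C, DA = 5000 + 120 × (-21) = 2480 ft.
Airport 1 is higher by 9480 − 2480 = 7000 ft.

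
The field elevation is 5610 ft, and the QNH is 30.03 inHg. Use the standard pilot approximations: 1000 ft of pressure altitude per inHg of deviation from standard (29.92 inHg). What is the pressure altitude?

5500 ft

Pressure correction = (29.92 − 30.03) × 1000 = -110 ft.
Pressure altitude = 5610 + (-110) = 5500 ft.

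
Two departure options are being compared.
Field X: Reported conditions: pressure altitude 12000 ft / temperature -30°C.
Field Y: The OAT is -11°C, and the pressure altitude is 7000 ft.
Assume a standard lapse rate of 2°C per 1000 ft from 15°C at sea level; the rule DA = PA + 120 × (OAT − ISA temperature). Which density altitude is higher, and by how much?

Field X: ISA temp = -9°C, deviation -21°C, DA = 12000 + 120 × (-21) = 9480 ft.
Field Y: ISA temp = 1°C, deviation -12°C, DA = 7000 + 120 × (-12) = 5560 ft.
Field X is higher by 9480 − 5560 = 3920 ft.

Field X by 3920 ft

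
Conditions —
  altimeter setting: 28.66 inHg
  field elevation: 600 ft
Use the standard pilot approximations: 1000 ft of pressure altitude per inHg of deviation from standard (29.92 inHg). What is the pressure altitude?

1860 ft

Pressure correction = (29.92 − 28.66) × 1000 = +1260 ft.
Pressure altitude = 600 + (+1260) = 1860 ft.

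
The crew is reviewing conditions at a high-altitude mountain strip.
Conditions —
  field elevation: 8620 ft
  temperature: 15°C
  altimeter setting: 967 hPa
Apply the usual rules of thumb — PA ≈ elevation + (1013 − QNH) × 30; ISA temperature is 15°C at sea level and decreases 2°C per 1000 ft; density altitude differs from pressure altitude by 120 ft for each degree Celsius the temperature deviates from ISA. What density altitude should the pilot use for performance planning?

Pressure altitude = 8620 + (1013 − 967) × 30 = 8620 + (+1380) = 10000 ft.
ISA temperature at 10000 ft = 15 − 2 × (10000/1000) = -5°C.
ISA deviation = 15 − (-5) = +20°C.
Density altitude = 10000 + 120 × (20) = 12400 ft.

12400 ft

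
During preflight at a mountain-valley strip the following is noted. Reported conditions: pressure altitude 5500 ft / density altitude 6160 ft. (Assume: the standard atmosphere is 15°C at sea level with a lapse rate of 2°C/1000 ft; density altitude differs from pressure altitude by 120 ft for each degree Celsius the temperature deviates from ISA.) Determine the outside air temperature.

Density altitude − pressure altitude = 6160 − 5500 = +660 ft.
At 120 ft/°C that is an ISA deviation of 660/120 = +5.5°C.
ISA temperature at 5500 ft = 15 − 2 × (5500/1000) = 4°C.
OAT = ISA + deviation = 4 + (+5.5) = 9.5°C.

9.5°C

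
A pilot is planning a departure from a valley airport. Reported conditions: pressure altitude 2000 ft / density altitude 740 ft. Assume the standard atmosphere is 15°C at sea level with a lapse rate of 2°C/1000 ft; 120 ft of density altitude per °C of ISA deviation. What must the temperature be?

0.5°C

Density altitude − pressure altitude = 740 − 2000 = -1260 ft.
At 120 ft/°C that is an ISA deviation of -1260/120 = -10.5°C.
ISA temperature at 2000 ft = 15 − 2 × (2000/1000) = 11°C.
OAT = ISA + deviation = 11 + (-10.5) = 0.5°C.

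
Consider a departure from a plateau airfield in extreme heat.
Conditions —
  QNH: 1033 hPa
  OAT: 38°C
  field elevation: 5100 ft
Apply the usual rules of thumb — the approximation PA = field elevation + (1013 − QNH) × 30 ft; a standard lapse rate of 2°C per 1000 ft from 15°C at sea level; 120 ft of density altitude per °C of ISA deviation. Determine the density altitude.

8340 ft

Pressure altitude = 5100 + (1013 − 1033) × 30 = 5100 + (-600) = 4500 ft.
ISA temperature at 4500 ft = 15 − 2 × (4500/1000) = 6°C.
ISA deviation = 38 − 6 = +32°C.
Density altitude = 4500 + 120 × (32) = 8340 ft.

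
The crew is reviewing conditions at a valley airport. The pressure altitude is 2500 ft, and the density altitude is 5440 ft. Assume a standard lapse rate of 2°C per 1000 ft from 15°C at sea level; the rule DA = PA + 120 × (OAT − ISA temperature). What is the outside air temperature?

Density altitude − pressure altitude = 5440 − 2500 = +2940 ft.
At 120 ft/°C that is an ISA deviation of 2940/120 = +24.5°C.
ISA temperature at 2500 ft = 15 − 2 × (2500/1000) = 10°C.
OAT = ISA + deviation = 10 + (+24.5) = 34.5°C.

34.5°C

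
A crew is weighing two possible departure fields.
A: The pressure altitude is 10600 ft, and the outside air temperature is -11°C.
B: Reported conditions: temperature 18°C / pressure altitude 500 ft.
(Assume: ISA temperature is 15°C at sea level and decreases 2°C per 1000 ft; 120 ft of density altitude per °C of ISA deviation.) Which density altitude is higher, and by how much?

A: ISA temp = -6.2°C, deviation -4.8°C, DA = 10600 + 120 × (-4.8) = 10024 ft.
B: ISA temp = 14°C, deviation +4°C, DA = 500 + 120 × 4 = 980 ft.
A is higher by 10024 − 980 = 9044 ft.

A by 9044 ft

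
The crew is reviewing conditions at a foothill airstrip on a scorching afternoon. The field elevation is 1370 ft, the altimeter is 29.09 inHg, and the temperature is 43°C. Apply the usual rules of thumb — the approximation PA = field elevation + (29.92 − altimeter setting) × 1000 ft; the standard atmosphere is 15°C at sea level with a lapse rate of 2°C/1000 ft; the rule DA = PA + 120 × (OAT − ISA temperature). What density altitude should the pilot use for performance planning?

Pressure altitude = 1370 + (29.92 − 29.09) × 1000 = 1370 + (+830) = 2200 ft.
ISA temperature at 2200 ft = 15 − 2 × (2200/1000) = 10.6°C.
ISA deviation = 43 − 10.6 = +32.4°C.
Density altitude = 2200 + 120 × (32.4) = 6088 ft.

6088 ft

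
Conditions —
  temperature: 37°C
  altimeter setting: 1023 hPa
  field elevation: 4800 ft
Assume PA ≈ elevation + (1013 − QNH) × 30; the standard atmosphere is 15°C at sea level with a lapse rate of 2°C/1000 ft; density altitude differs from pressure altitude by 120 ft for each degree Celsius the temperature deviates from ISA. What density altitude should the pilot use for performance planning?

Pressure altitude = 4800 + (1013 − 1023) × 30 = 4800 + (-300) = 4500 ft.
ISA temperature at 4500 ft = 15 − 2 × (4500/1000) = 6°C.
ISA deviation = 37 − 6 = +31°C.
Density altitude = 4500 + 120 × (31) = 8220 ft.

8220 ft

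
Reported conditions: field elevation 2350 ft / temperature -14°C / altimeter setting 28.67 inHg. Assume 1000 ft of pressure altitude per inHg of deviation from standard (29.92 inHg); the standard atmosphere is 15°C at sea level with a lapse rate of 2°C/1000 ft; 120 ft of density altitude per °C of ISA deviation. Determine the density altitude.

984 ft

Pressure altitude = 2350 + (29.92 − 28.67) × 1000 = 2350 + (+1250) = 3600 ft.
ISA temperature at 3600 ft = 15 − 2 × (3600/1000) = 7.8°C.
ISA deviation = -14 − 7.8 = -21.8°C.
Density altitude = 3600 + 120 × (-21.8) = 984 ft.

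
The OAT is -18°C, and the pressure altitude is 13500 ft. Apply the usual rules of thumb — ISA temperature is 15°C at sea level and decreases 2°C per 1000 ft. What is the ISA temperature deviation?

ISA temperature at 13500 ft = 15 − 2 × (13500/1000) = -12°C.
Deviation = OAT − ISA = -18 − (-12) = -6°C.

ISA-6°C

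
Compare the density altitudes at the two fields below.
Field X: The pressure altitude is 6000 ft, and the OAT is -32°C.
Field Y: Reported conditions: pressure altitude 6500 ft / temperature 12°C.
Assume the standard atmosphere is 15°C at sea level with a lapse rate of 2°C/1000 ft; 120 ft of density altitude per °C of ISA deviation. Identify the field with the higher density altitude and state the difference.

Field X: ISA temp = 3°C, deviation -35°C, DA = 6000 + 120 × (-35) = 1800 ft.
Field Y: ISA temp = 2°C, deviation +10°C, DA = 6500 + 120 × 10 = 7700 ft.
Field Y is higher by 7700 − 1800 = 5900 ft.

Field Y by 5900 ft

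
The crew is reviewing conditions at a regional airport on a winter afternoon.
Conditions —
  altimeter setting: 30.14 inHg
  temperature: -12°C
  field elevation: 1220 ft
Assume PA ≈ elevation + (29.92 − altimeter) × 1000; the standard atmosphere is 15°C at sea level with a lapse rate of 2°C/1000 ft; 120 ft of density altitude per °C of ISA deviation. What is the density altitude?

-2000 ft

Pressure altitude = 1220 + (29.92 − 30.14) × 1000 = 1220 + (-220) = 1000 ft.
ISA temperature at 1000 ft = 15 − 2 × (1000/1000) = 13°C.
ISA deviation = -12 − 13 = -25°C.
Density altitude = 1000 + 120 × (-25) = -2000 ft.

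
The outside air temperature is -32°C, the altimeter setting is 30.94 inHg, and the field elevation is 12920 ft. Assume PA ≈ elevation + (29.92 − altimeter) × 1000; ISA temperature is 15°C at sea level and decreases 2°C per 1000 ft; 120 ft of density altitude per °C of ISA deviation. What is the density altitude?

9116 ft

Pressure altitude = 12920 + (29.92 − 30.94) × 1000 = 12920 + (-1020) = 11900 ft.
ISA temperature at 11900 ft = 15 − 2 × (11900/1000) = -8.8°C.
ISA deviation = -32 − (-8.8) = -23.2°C.
Density altitude = 11900 + 120 × (-23.2) = 9116 ft.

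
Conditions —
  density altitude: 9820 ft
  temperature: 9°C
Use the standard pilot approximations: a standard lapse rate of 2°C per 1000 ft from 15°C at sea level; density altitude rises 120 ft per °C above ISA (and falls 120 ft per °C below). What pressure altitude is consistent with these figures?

DA = PA + 120 × (OAT − (15 − 2·PA/1000)) = PA + 120·OAT − 1800 + 0.24·PA = 1.24·PA + 120·OAT − 1800.
So 1.24·PA = 9820 − 120 × 9 + 1800 = 10540.
PA = 10540 / 1.24 = 8500 ft.

8500 ft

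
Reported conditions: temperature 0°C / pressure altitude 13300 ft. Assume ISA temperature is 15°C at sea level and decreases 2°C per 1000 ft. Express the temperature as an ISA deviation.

ISA temperature at 13300 ft = 15 − 2 × (13300/1000) = -11.6°C.
Deviation = OAT − ISA = 0 − (-11.6) = +11.6°C.

ISA+11.6°C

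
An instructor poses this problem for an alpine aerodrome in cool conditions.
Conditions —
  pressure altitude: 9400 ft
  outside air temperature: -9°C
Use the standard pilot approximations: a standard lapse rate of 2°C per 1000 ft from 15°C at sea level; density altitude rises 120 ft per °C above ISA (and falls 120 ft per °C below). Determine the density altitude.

8776 ft

ISA temperature at 9400 ft = 15 − 2 × (9400/1000) = -3.8°C.
ISA deviation = -9 − (-3.8) = -5.2°C.
Density altitude = 9400 + 120 × (-5.2) = 9400 + (-624) = 8776 ft.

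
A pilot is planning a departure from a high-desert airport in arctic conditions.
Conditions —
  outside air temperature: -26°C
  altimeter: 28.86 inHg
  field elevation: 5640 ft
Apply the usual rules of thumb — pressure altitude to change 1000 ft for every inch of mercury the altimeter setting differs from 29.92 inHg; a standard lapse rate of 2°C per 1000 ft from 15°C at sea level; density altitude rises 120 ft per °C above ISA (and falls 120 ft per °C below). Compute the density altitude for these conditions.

3388 ft

Pressure altitude = 5640 + (29.92 − 28.86) × 1000 = 5640 + (+1060) = 6700 ft.
ISA temperature at 6700 ft = 15 − 2 × (6700/1000) = 1.6°C.
ISA deviation = -26 − 1.6 = -27.6°C.
Density altitude = 6700 + 120 × (-27.6) = 3388 ft.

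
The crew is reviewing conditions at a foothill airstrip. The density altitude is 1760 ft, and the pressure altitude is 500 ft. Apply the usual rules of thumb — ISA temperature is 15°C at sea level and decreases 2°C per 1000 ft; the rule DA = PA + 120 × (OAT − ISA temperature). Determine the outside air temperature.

24.5°C

Density altitude − pressure altitude = 1760 − 500 = +1260 ft.
At 120 ft/°C that is an ISA deviation of 1260/120 = +10.5°C.
ISA temperature at 500 ft = 15 − 2 × (500/1000) = 14°C.
OAT = ISA + deviation = 14 + (+10.5) = 24.5°C.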